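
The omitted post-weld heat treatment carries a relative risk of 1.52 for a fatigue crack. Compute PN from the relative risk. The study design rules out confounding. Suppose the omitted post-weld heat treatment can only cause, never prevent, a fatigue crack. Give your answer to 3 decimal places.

Under exogeneity and monotonicity, PN = (RR − 1) / RR = 1 − 1/RR.
PN = (1.52 − 1) / 1.52 = 0.52 / 1.52 ≈ 0.3421

PN ≈ 0.342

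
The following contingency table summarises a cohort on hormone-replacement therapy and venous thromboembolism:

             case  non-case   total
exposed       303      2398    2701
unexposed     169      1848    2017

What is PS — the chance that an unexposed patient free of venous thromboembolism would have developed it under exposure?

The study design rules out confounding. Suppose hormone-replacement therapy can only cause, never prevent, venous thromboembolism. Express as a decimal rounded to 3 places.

p₁ = P(outcome | exposed) = 303/2701 = 0.11218
p₀ = P(outcome | unexposed) = 169/2017 = 0.083788
Under exogeneity and monotonicity, PS = (p₁ − p₀)/(1 − p₀).
PS = (0.11218 − 0.083788) / 0.91621 ≈ 0.0310

PS ≈ 0.031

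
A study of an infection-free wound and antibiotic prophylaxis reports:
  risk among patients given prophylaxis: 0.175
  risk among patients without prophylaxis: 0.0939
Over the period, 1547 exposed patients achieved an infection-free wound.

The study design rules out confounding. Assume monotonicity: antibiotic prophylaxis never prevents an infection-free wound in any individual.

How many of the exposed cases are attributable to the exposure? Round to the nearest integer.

Let p₁ = 0.175, p₀ = 0.0939.
PN = (p₁ − p₀)/p₁ = (0.175 − 0.0939) / 0.175 ≈ 0.46343.
Attributable cases ≈ PN × (exposed cases) = 0.46343 × 1547 ≈ 716.92.

about 717 cases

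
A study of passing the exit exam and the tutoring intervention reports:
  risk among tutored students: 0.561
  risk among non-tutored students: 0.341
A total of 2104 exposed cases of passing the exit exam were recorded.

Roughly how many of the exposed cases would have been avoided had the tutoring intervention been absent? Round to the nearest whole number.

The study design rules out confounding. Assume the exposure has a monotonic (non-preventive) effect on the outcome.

Let p₁ = 0.561, p₀ = 0.341.
PN = (p₁ − p₀)/p₁ = (0.561 − 0.341) / 0.561 ≈ 0.39216.
Attributable cases ≈ PN × (exposed cases) = 0.39216 × 2104 ≈ 825.10.

about 825 cases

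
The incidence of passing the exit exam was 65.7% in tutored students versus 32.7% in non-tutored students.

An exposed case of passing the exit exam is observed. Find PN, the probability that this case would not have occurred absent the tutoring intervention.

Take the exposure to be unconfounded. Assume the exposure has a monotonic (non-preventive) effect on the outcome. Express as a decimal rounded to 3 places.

p₁ = 0.657, p₀ = 0.327.
Under exogeneity and monotonicity, PN = (p₁ − p₀) / p₁.
PN = (0.657 − 0.327) / 0.657 = 0.33 / 0.657 ≈ 0.5023

PN ≈ 0.502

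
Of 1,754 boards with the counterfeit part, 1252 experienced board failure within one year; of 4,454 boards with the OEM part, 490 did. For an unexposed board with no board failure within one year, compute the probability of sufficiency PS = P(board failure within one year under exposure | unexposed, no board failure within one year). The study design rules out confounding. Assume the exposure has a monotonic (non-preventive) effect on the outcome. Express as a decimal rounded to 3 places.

p₁ = P(outcome | exposed) = 1252/1754 = 0.7138
p₀ = P(outcome | unexposed) = 490/4454 = 0.11001
Under exogeneity and monotonicity, PS = (p₁ − p₀) / (1 − p₀).
PS = (0.7138 − 0.11001) / (1 − 0.11001) = 0.60378 / 0.88999 ≈ 0.6784

PS ≈ 0.678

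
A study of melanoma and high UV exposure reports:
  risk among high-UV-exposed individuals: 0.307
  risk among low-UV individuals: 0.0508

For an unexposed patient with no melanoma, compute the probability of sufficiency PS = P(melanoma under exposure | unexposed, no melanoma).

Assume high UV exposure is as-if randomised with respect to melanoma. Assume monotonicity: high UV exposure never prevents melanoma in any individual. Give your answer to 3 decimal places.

Let p₁ = 0.307, p₀ = 0.0508.
Under exogeneity and monotonicity, PS = (p₁ − p₀) / (1 − p₀).
PS = (0.307 − 0.0508) / (1 − 0.0508) = 0.2562 / 0.9492 ≈ 0.2699

PS ≈ 0.270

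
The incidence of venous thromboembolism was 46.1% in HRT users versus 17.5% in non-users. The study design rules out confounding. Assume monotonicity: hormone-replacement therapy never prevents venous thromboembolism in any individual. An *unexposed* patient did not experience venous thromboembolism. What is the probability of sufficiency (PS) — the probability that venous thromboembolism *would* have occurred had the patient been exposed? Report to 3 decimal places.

p₁ = 0.461, p₀ = 0.175.
Under exogeneity and monotonicity, PS = (p₁ − p₀) / (1 − p₀).
PS = (0.461 − 0.175) / (1 − 0.175) = 0.286 / 0.825 ≈ 0.3467

PS ≈ 0.347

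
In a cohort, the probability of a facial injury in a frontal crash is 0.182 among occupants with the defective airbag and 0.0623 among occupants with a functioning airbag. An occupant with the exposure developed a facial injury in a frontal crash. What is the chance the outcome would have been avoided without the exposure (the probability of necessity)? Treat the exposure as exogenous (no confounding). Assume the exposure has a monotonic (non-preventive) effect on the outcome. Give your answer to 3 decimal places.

PN ≈ 0.658

Let p₁ = 0.182, p₀ = 0.0623.
Under exogeneity and monotonicity, PN = (p₁ − p₀) / p₁.
PN = (0.182 − 0.0623) / 0.182 = 0.1197 / 0.182 ≈ 0.6577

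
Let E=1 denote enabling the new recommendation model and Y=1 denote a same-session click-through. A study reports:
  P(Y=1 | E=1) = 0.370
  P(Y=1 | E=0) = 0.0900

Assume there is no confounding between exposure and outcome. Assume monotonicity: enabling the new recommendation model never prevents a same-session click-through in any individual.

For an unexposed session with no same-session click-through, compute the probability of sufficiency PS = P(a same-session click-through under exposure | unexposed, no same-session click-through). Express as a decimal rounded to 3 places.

Let p₁ = 0.37, p₀ = 0.09.
Under exogeneity and monotonicity, PS = (p₁ − p₀) / (1 − p₀).
PS = (0.37 − 0.09) / (1 − 0.09) = 0.28 / 0.91 ≈ 0.3077

PS ≈ 0.308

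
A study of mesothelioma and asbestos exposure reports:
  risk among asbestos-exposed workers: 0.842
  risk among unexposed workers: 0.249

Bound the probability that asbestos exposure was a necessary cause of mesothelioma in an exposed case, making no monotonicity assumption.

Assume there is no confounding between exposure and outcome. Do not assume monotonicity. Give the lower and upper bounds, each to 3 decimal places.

0.704 ≤ PN ≤ 0.892

Let p₁ = 0.842, p₀ = 0.249.
Under exogeneity alone the bounds on PN are max{0,(p₁−p₀)/p₁} ≤ PN ≤ min{1,(1−p₀)/p₁}.
  lower = (p₁ − p₀)/p₁ = 0.593 / 0.842 ≈ 0.7043
  upper = min{1, (1 − p₀)/p₁} = 0.751 / 0.842 ≈ 0.8919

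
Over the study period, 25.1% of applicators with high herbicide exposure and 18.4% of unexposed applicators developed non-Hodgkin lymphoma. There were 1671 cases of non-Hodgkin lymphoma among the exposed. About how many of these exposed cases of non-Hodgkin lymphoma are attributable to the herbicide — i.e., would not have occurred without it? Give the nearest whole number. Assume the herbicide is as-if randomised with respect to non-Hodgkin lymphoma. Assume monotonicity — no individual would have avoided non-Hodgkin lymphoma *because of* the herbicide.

about 446 cases

p₁ = 0.251, p₀ = 0.184.
PN = (p₁ − p₀)/p₁ = (0.251 − 0.184) / 0.251 ≈ 0.26693.
Attributable cases ≈ PN × (exposed cases) = 0.26693 × 1671 ≈ 446.04.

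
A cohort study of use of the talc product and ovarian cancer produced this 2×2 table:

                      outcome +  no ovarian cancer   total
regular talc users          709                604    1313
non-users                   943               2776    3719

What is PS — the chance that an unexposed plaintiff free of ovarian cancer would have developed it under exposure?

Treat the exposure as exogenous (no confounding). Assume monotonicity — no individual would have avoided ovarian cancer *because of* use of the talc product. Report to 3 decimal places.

p₁ = P(outcome | exposed) = 709/1313 = 0.53998
p₀ = P(outcome | unexposed) = 943/3719 = 0.25356
Under exogeneity and monotonicity, PS = (p₁ − p₀)/(1 − p₀).
PS = (0.53998 − 0.25356) / 0.74644 ≈ 0.3837

PS ≈ 0.384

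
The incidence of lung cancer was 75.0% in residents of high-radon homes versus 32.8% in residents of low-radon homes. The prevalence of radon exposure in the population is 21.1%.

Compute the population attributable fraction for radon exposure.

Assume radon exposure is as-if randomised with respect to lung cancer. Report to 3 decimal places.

PAF ≈ 0.214

p₁ = 0.75, p₀ = 0.328.
Overall risk P(Y=1) = π·p₁ + (1−π)·p₀ = 0.211×0.75 + 0.789×0.328 = 0.41704.
Under exogeneity, PAF = [P(Y=1) − p₀] / P(Y=1).
PAF = (0.41704 − 0.328) / 0.41704 ≈ 0.2135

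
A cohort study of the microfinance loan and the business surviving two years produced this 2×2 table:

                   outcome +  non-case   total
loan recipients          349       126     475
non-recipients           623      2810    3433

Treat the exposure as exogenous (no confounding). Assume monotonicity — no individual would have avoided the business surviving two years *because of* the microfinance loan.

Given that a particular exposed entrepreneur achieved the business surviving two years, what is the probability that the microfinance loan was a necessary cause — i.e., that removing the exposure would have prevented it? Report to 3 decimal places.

p₁ = P(outcome | exposed) = 349/475 = 0.73474
p₀ = P(outcome | unexposed) = 623/3433 = 0.18147
Under exogeneity and monotonicity, PN = (p₁ − p₀)/p₁.
PN = (0.73474 − 0.18147) / 0.73474 ≈ 0.7530

PN ≈ 0.753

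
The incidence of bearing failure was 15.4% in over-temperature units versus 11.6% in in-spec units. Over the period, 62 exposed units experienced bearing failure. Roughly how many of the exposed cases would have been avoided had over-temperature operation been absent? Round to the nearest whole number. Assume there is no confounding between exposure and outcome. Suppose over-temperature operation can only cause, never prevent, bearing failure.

p₁ = 0.154, p₀ = 0.116.
PN = (p₁ − p₀)/p₁ = (0.154 − 0.116) / 0.154 ≈ 0.24675.
Attributable cases ≈ PN × (exposed cases) = 0.24675 × 62 ≈ 15.30.

about 15 cases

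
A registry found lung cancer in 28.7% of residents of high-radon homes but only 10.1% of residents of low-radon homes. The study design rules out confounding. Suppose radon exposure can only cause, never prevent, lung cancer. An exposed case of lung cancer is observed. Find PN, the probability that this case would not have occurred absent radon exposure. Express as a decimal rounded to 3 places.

p₁ = 0.287, p₀ = 0.101.
Under exogeneity and monotonicity, PN = (p₁ − p₀) / p₁.
PN = (0.287 − 0.101) / 0.287 = 0.186 / 0.287 ≈ 0.6481

PN ≈ 0.648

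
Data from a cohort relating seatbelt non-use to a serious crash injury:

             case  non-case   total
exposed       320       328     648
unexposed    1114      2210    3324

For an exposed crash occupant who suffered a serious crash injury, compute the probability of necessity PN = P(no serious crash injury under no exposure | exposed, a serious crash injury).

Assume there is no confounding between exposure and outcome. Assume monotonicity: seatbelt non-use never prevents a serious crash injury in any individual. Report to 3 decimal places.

p₁ = P(outcome | exposed) = 320/648 = 0.49383
p₀ = P(outcome | unexposed) = 1114/3324 = 0.33514
Under exogeneity and monotonicity, PN = (p₁ − p₀) / p₁.
PN = (0.49383 − 0.33514) / 0.49383 = 0.15869 / 0.49383 ≈ 0.3213

PN ≈ 0.321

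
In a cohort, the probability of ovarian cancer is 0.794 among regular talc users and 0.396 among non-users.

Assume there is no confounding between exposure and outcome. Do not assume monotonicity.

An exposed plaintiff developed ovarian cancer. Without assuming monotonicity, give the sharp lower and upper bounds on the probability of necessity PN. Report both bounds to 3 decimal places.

0.501 ≤ PN ≤ 0.761

Let p₁ = 0.794, p₀ = 0.396.
Under exogeneity alone the bounds on PN are max{0,(p₁−p₀)/p₁} ≤ PN ≤ min{1,(1−p₀)/p₁}.
  lower = (p₁ − p₀)/p₁ = 0.398 / 0.794 ≈ 0.5013
  upper = min{1, (1 − p₀)/p₁} = 0.604 / 0.794 ≈ 0.7607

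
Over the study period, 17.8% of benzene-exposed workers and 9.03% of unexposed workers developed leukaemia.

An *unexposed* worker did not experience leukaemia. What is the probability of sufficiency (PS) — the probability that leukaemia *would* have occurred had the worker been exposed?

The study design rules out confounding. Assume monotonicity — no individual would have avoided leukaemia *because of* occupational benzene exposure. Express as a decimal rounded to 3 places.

p₁ = 0.178, p₀ = 0.0903.
Under exogeneity and monotonicity, PS = (p₁ − p₀) / (1 − p₀).
PS = (0.178 − 0.0903) / (1 − 0.0903) = 0.0877 / 0.9097 ≈ 0.0964

PS ≈ 0.096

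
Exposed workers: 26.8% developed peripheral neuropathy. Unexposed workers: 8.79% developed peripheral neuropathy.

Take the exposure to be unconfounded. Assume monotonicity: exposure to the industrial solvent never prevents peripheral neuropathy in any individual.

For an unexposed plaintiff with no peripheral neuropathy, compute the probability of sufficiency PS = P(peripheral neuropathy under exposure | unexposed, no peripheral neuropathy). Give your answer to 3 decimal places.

PS ≈ 0.197

p₁ = 0.268, p₀ = 0.0879.
Under exogeneity and monotonicity, PS = (p₁ − p₀) / (1 − p₀).
PS = (0.268 − 0.0879) / (1 − 0.0879) = 0.1801 / 0.9121 ≈ 0.1975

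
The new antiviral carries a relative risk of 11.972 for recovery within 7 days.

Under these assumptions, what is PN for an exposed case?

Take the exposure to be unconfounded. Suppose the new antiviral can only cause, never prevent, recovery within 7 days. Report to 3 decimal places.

Under exogeneity and monotonicity, PN = (RR − 1) / RR = 1 − 1/RR.
PN = (11.972 − 1) / 11.972 = 10.97 / 11.972 ≈ 0.9165

PN ≈ 0.916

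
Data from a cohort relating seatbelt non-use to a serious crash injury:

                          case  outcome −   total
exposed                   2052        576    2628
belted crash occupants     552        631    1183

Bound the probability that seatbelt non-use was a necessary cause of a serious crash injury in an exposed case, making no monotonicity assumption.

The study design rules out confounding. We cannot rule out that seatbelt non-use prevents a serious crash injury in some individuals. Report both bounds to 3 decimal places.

0.402 ≤ PN ≤ 0.683

p₁ = P(outcome | exposed) = 2052/2628 = 0.78082
p₀ = P(outcome | unexposed) = 552/1183 = 0.46661
Under exogeneity alone the bounds on PN are max{0,(p₁−p₀)/p₁} ≤ PN ≤ min{1,(1−p₀)/p₁}.
  lower = (p₁ − p₀)/p₁ = 0.31421 / 0.78082 ≈ 0.4024
  upper = min{1, (1 − p₀)/p₁} = 0.53339 / 0.78082 ≈ 0.6831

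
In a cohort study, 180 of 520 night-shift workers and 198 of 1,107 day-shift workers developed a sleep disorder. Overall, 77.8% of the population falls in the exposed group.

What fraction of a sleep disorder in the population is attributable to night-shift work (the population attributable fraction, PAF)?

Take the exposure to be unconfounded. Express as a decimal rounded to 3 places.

p₁ = P(outcome | exposed) = 180/520 = 0.34615
p₀ = P(outcome | unexposed) = 198/1107 = 0.17886
Overall risk P(Y=1) = π·p₁ + (1−π)·p₀ = 0.778×0.34615 + 0.222×0.17886 = 0.30902.
Under exogeneity, PAF = [P(Y=1) − p₀] / P(Y=1).
PAF = (0.30902 − 0.17886) / 0.30902 ≈ 0.4212

PAF ≈ 0.421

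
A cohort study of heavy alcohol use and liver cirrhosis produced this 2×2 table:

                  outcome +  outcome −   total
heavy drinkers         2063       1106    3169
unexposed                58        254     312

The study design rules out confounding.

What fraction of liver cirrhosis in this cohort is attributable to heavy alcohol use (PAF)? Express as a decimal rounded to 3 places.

p₁ = P(outcome | exposed) = 2063/3169 = 0.65099
p₀ = P(outcome | unexposed) = 58/312 = 0.1859
Exposure prevalence π = 3169/3481 = 0.91037; overall risk P(Y=1) = 0.60931.
Under exogeneity, PAF = [P(Y=1) − p₀]/P(Y=1).
PAF = (0.60931 − 0.1859) / 0.60931 ≈ 0.6949

PAF ≈ 0.695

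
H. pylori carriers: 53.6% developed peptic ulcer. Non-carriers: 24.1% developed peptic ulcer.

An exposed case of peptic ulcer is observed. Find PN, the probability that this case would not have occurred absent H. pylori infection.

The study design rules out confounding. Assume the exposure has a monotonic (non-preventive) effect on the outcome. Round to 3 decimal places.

PN ≈ 0.550

p₁ = 0.536, p₀ = 0.241.
Under exogeneity and monotonicity, PN = (p₁ − p₀) / p₁.
PN = (0.536 − 0.241) / 0.536 = 0.295 / 0.536 ≈ 0.5504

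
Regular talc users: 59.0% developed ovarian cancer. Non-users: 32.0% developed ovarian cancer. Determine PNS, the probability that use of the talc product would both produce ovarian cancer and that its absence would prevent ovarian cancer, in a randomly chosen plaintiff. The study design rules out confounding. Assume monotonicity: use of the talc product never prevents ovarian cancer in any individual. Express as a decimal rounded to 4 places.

p₁ = 0.59, p₀ = 0.32.
Under exogeneity and monotonicity, PNS = p₁ − p₀.
PNS = 0.59 − 0.32 = 0.27

PNS ≈ 0.2700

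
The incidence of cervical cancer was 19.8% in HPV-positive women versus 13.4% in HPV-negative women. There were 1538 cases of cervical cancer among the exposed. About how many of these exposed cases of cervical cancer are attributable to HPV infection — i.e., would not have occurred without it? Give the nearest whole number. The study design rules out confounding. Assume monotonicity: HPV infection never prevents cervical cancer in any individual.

p₁ = 0.198, p₀ = 0.134.
PN = (p₁ − p₀)/p₁ = (0.198 − 0.134) / 0.198 ≈ 0.32323.
Attributable cases ≈ PN × (exposed cases) = 0.32323 × 1538 ≈ 497.13.

about 497 cases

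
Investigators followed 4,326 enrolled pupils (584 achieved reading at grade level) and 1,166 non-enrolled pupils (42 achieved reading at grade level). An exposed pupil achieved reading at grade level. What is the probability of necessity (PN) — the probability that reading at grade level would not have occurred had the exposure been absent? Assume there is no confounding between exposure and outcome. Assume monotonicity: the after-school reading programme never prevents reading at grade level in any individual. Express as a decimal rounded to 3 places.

p₁ = P(outcome | exposed) = 584/4326 = 0.135
p₀ = P(outcome | unexposed) = 42/1166 = 0.036021
Under exogeneity and monotonicity, PN = (p₁ − p₀) / p₁.
PN = (0.135 − 0.036021) / 0.135 = 0.098977 / 0.135 ≈ 0.7332

PN ≈ 0.733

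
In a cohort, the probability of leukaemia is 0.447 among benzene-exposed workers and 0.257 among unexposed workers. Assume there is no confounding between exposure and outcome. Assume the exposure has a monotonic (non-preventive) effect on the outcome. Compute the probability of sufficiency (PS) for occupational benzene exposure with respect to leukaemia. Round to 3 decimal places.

PS ≈ 0.256

Let p₁ = 0.447, p₀ = 0.257.
Under exogeneity and monotonicity, PS = (p₁ − p₀) / (1 − p₀).
PS = (0.447 − 0.257) / (1 − 0.257) = 0.19 / 0.743 ≈ 0.2557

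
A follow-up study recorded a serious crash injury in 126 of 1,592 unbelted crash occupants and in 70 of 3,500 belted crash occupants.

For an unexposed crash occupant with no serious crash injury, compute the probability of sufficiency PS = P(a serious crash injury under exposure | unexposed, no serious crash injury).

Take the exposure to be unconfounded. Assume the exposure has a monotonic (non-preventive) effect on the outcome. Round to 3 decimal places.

p₁ = P(outcome | exposed) = 126/1592 = 0.079146
p₀ = P(outcome | unexposed) = 70/3500 = 0.02
Under exogeneity and monotonicity, PS = (p₁ − p₀) / (1 − p₀).
PS = (0.079146 − 0.02) / (1 − 0.02) = 0.059146 / 0.98 ≈ 0.0604

PS ≈ 0.060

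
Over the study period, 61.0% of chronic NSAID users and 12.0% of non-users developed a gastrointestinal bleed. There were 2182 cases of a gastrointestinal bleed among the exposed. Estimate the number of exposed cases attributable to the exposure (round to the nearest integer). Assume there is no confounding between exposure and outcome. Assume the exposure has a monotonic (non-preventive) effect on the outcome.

about 1753 cases

p₁ = 0.61, p₀ = 0.12.
PN = (p₁ − p₀)/p₁ = (0.61 − 0.12) / 0.61 ≈ 0.80328.
Attributable cases ≈ PN × (exposed cases) = 0.80328 × 2182 ≈ 1752.75.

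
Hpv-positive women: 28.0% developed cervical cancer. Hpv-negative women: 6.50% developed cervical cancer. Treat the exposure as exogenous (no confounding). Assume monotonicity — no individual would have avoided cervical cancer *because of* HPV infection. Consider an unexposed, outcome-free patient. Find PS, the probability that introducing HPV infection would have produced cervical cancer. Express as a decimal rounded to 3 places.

p₁ = 0.28, p₀ = 0.065.
Under exogeneity and monotonicity, PS = (p₁ − p₀) / (1 − p₀).
PS = (0.28 − 0.065) / (1 − 0.065) = 0.215 / 0.935 ≈ 0.2299

PS ≈ 0.230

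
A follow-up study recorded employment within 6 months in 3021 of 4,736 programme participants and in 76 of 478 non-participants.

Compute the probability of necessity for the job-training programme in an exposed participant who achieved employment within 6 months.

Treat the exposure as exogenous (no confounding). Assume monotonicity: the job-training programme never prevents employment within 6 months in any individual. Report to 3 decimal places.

p₁ = P(outcome | exposed) = 3021/4736 = 0.63788
p₀ = P(outcome | unexposed) = 76/478 = 0.159
Under exogeneity and monotonicity, PN = (p₁ − p₀) / p₁.
PN = (0.63788 − 0.159) / 0.63788 = 0.47888 / 0.63788 ≈ 0.7507

PN ≈ 0.751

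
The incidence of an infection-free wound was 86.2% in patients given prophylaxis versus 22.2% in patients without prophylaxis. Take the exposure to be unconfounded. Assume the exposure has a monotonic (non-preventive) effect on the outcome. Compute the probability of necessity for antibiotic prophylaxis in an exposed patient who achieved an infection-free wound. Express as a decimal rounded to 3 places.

PN ≈ 0.742

p₁ = 0.862, p₀ = 0.222.
Under exogeneity and monotonicity, PN = (p₁ − p₀) / p₁.
PN = (0.862 − 0.222) / 0.862 = 0.64 / 0.862 ≈ 0.7425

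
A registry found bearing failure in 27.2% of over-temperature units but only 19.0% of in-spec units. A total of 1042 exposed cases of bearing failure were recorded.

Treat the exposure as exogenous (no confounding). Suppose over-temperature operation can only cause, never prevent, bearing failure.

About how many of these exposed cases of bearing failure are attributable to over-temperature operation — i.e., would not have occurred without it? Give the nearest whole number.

about 314 cases

p₁ = 0.272, p₀ = 0.19.
PN = (p₁ − p₀)/p₁ = (0.272 − 0.19) / 0.272 ≈ 0.30147.
Attributable cases ≈ PN × (exposed cases) = 0.30147 × 1042 ≈ 314.13.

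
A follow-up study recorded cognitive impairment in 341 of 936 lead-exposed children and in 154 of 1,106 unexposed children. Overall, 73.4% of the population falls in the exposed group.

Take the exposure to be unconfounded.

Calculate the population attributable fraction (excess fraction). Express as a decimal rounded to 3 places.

p₁ = P(outcome | exposed) = 341/936 = 0.36432
p₀ = P(outcome | unexposed) = 154/1106 = 0.13924
Overall risk P(Y=1) = π·p₁ + (1−π)·p₀ = 0.734×0.36432 + 0.266×0.13924 = 0.30445.
Under exogeneity, PAF = [P(Y=1) − p₀] / P(Y=1).
PAF = (0.30445 − 0.13924) / 0.30445 ≈ 0.5426

PAF ≈ 0.543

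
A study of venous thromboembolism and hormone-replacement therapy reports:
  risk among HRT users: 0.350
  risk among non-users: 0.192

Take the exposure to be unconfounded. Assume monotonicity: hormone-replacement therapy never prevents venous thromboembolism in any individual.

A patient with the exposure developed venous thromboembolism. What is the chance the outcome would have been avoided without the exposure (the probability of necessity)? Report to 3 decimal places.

PN ≈ 0.451

Let p₁ = 0.35, p₀ = 0.192.
Under exogeneity and monotonicity, PN = (p₁ − p₀) / p₁.
PN = (0.35 − 0.192) / 0.35 = 0.158 / 0.35 ≈ 0.4514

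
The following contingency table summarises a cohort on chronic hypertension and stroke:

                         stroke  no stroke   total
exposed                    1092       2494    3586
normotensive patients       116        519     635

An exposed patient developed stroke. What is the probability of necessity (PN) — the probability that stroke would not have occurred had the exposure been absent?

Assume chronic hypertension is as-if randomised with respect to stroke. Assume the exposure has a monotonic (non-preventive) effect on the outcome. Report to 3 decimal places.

PN ≈ 0.400

p₁ = P(outcome | exposed) = 1092/3586 = 0.30452
p₀ = P(outcome | unexposed) = 116/635 = 0.18268
Under exogeneity and monotonicity, PN = (p₁ − p₀)/p₁.
PN = (0.30452 − 0.18268) / 0.30452 ≈ 0.4001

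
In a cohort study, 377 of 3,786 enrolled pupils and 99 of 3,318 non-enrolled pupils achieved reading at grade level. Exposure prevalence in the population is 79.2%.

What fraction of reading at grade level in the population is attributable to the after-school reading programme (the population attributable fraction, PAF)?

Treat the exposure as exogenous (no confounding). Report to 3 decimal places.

PAF ≈ 0.649

p₁ = P(outcome | exposed) = 377/3786 = 0.099577
p₀ = P(outcome | unexposed) = 99/3318 = 0.029837
Overall risk P(Y=1) = π·p₁ + (1−π)·p₀ = 0.792×0.099577 + 0.208×0.029837 = 0.085071.
Under exogeneity, PAF = [P(Y=1) − p₀] / P(Y=1).
PAF = (0.085071 − 0.029837) / 0.085071 ≈ 0.6493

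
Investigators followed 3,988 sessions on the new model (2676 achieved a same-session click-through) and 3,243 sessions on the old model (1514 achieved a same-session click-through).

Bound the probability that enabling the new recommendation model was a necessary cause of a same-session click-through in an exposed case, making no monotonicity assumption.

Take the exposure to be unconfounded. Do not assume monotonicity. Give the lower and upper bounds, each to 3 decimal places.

0.304 ≤ PN ≤ 0.795

p₁ = P(outcome | exposed) = 2676/3988 = 0.67101
p₀ = P(outcome | unexposed) = 1514/3243 = 0.46685
Under exogeneity alone the bounds on PN are max{0,(p₁−p₀)/p₁} ≤ PN ≤ min{1,(1−p₀)/p₁}.
  lower = (p₁ − p₀)/p₁ = 0.20416 / 0.67101 ≈ 0.3043
  upper = min{1, (1 − p₀)/p₁} = 0.53315 / 0.67101 ≈ 0.7945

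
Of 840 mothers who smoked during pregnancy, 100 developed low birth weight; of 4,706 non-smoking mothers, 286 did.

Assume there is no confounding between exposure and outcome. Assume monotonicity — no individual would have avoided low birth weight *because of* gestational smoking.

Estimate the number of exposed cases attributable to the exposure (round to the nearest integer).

p₁ = P(outcome | exposed) = 100/840 = 0.11905
p₀ = P(outcome | unexposed) = 286/4706 = 0.060773
PN = (p₁ − p₀)/p₁ = (0.11905 − 0.060773) / 0.11905 ≈ 0.48950.
Attributable cases ≈ PN × (exposed cases) = 0.48950 × 100 ≈ 48.95.

about 49 cases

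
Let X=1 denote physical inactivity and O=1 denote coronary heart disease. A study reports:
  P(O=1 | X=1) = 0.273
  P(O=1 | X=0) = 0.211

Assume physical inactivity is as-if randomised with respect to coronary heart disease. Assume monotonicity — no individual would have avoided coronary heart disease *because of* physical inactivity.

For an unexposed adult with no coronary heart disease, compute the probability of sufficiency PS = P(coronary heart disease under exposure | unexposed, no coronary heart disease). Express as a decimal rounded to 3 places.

Let p₁ = 0.273, p₀ = 0.211.
Under exogeneity and monotonicity, PS = (p₁ − p₀) / (1 − p₀).
PS = (0.273 − 0.211) / (1 − 0.211) = 0.062 / 0.789 ≈ 0.0786

PS ≈ 0.079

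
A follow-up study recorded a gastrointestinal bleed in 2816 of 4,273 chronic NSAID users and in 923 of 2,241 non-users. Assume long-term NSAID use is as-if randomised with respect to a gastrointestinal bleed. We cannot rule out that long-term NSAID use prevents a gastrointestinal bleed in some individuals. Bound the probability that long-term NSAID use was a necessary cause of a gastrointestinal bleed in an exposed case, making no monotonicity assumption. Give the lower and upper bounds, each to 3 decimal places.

p₁ = P(outcome | exposed) = 2816/4273 = 0.65902
p₀ = P(outcome | unexposed) = 923/2241 = 0.41187
Under exogeneity alone the bounds on PN are max{0,(p₁−p₀)/p₁} ≤ PN ≤ min{1,(1−p₀)/p₁}.
  lower = (p₁ − p₀)/p₁ = 0.24715 / 0.65902 ≈ 0.3750
  upper = min{1, (1 − p₀)/p₁} = 0.58813 / 0.65902 ≈ 0.8924

0.375 ≤ PN ≤ 0.892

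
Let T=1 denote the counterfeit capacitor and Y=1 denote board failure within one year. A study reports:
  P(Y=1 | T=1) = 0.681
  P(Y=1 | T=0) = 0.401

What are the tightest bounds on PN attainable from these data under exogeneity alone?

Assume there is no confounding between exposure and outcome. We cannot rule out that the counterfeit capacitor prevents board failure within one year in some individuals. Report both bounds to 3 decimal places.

Let p₁ = 0.681, p₀ = 0.401.
Under exogeneity alone the bounds on PN are max{0,(p₁−p₀)/p₁} ≤ PN ≤ min{1,(1−p₀)/p₁}.
  lower = (p₁ − p₀)/p₁ = 0.28 / 0.681 ≈ 0.4112
  upper = min{1, (1 − p₀)/p₁} = 0.599 / 0.681 ≈ 0.8796

0.411 ≤ PN ≤ 0.880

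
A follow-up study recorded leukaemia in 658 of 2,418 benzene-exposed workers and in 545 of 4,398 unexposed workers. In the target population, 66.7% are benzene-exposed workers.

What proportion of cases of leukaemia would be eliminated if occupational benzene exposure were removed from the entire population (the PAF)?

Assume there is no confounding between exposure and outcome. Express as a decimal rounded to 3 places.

PAF ≈ 0.444

p₁ = P(outcome | exposed) = 658/2418 = 0.27213
p₀ = P(outcome | unexposed) = 545/4398 = 0.12392
Overall risk P(Y=1) = π·p₁ + (1−π)·p₀ = 0.667×0.27213 + 0.333×0.12392 = 0.22277.
Under exogeneity, PAF = [P(Y=1) − p₀] / P(Y=1).
PAF = (0.22277 − 0.12392) / 0.22277 ≈ 0.4437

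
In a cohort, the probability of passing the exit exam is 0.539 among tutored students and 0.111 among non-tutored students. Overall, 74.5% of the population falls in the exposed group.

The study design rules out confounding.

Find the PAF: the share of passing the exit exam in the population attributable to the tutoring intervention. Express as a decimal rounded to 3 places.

PAF ≈ 0.742

Let p₁ = 0.539, p₀ = 0.111.
Overall risk P(Y=1) = π·p₁ + (1−π)·p₀ = 0.745×0.539 + 0.255×0.111 = 0.42986.
Under exogeneity, PAF = [P(Y=1) − p₀] / P(Y=1).
PAF = (0.42986 − 0.111) / 0.42986 ≈ 0.7418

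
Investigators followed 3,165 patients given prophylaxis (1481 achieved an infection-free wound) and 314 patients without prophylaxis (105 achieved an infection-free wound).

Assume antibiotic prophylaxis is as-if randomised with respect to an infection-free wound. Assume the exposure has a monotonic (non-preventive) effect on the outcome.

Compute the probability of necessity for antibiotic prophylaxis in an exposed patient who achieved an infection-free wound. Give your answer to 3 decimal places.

PN ≈ 0.285

p₁ = P(outcome | exposed) = 1481/3165 = 0.46793
p₀ = P(outcome | unexposed) = 105/314 = 0.33439
Under exogeneity and monotonicity, PN = (p₁ − p₀) / p₁.
PN = (0.46793 − 0.33439) / 0.46793 = 0.13354 / 0.46793 ≈ 0.2854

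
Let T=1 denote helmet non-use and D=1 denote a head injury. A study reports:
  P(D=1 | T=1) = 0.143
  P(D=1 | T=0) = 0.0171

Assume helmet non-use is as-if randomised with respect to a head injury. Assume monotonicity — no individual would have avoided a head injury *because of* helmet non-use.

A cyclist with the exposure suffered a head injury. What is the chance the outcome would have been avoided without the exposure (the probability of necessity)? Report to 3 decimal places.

PN ≈ 0.880

Let p₁ = 0.143, p₀ = 0.0171.
Under exogeneity and monotonicity, PN = (p₁ − p₀) / p₁.
PN = (0.143 − 0.0171) / 0.143 = 0.1259 / 0.143 ≈ 0.8804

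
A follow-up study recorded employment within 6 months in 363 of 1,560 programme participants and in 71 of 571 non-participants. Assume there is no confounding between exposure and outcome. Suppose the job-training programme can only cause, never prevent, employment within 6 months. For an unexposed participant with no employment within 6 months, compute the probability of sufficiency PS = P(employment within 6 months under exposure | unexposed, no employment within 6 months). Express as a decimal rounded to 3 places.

p₁ = P(outcome | exposed) = 363/1560 = 0.23269
p₀ = P(outcome | unexposed) = 71/571 = 0.12434
Under exogeneity and monotonicity, PS = (p₁ − p₀) / (1 − p₀).
PS = (0.23269 − 0.12434) / (1 − 0.12434) = 0.10835 / 0.87566 ≈ 0.1237

PS ≈ 0.124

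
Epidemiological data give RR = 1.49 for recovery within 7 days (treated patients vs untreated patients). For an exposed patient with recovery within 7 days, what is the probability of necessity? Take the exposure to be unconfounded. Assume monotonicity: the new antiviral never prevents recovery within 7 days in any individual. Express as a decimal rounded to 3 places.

Under exogeneity and monotonicity, PN = (RR − 1) / RR = 1 − 1/RR.
PN = (1.49 − 1) / 1.49 = 0.49 / 1.49 ≈ 0.3289

PN ≈ 0.329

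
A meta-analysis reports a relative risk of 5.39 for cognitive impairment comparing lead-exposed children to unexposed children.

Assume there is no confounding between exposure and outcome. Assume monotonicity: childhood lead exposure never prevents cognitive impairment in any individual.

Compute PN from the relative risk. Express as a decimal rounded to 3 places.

Under exogeneity and monotonicity, PN = (RR − 1) / RR = 1 − 1/RR.
PN = (5.39 − 1) / 5.39 = 4.39 / 5.39 ≈ 0.8145

PN ≈ 0.814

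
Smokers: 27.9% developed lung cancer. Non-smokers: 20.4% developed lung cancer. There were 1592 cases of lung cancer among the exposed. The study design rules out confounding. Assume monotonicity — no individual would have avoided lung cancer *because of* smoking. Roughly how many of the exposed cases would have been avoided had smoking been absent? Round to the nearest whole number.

about 428 cases

p₁ = 0.279, p₀ = 0.204.
PN = (p₁ − p₀)/p₁ = (0.279 − 0.204) / 0.279 ≈ 0.26882.
Attributable cases ≈ PN × (exposed cases) = 0.26882 × 1592 ≈ 427.96.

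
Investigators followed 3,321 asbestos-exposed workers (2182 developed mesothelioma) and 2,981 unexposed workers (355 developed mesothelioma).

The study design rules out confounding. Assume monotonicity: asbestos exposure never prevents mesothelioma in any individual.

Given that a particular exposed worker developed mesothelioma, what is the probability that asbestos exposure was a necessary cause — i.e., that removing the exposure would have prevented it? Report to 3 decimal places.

p₁ = P(outcome | exposed) = 2182/3321 = 0.65703
p₀ = P(outcome | unexposed) = 355/2981 = 0.11909
Under exogeneity and monotonicity, PN = (p₁ − p₀) / p₁.
PN = (0.65703 − 0.11909) / 0.65703 = 0.53794 / 0.65703 ≈ 0.8187

PN ≈ 0.819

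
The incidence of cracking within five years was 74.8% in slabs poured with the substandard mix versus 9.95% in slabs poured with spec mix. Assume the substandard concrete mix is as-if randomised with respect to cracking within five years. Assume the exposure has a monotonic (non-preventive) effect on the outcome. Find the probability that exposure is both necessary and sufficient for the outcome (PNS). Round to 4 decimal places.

PNS ≈ 0.6485

p₁ = 0.748, p₀ = 0.0995.
Under exogeneity and monotonicity, PNS = p₁ − p₀.
PNS = 0.748 − 0.0995 = 0.6485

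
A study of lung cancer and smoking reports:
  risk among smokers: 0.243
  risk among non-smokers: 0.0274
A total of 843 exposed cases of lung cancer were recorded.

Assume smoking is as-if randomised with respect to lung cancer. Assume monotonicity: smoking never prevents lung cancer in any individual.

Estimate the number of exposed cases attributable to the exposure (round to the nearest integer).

Let p₁ = 0.243, p₀ = 0.0274.
PN = (p₁ − p₀)/p₁ = (0.243 − 0.0274) / 0.243 ≈ 0.88724.
Attributable cases ≈ PN × (exposed cases) = 0.88724 × 843 ≈ 747.95.

about 748 cases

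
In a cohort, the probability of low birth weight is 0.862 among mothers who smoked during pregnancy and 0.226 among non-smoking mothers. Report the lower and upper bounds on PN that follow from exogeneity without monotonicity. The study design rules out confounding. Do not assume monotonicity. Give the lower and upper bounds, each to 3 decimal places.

Let p₁ = 0.862, p₀ = 0.226.
Under exogeneity alone the bounds on PN are max{0,(p₁−p₀)/p₁} ≤ PN ≤ min{1,(1−p₀)/p₁}.
  lower = (p₁ − p₀)/p₁ = 0.636 / 0.862 ≈ 0.7378
  upper = min{1, (1 − p₀)/p₁} = 0.774 / 0.862 ≈ 0.8979

0.738 ≤ PN ≤ 0.898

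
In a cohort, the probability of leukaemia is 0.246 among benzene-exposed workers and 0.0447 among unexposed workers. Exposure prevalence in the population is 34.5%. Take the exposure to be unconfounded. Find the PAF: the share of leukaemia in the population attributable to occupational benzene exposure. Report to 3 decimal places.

Let p₁ = 0.246, p₀ = 0.0447.
Overall risk P(Y=1) = π·p₁ + (1−π)·p₀ = 0.345×0.246 + 0.655×0.0447 = 0.11415.
Under exogeneity, PAF = [P(Y=1) − p₀] / P(Y=1).
PAF = (0.11415 − 0.0447) / 0.11415 ≈ 0.6084

PAF ≈ 0.608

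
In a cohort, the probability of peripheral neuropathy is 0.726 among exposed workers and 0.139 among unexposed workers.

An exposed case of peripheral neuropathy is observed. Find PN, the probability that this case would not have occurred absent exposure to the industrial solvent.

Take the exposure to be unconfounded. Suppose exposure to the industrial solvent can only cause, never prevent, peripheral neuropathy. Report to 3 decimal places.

Let p₁ = 0.726, p₀ = 0.139.
Under exogeneity and monotonicity, PN = (p₁ − p₀) / p₁.
PN = (0.726 − 0.139) / 0.726 = 0.587 / 0.726 ≈ 0.8085

PN ≈ 0.809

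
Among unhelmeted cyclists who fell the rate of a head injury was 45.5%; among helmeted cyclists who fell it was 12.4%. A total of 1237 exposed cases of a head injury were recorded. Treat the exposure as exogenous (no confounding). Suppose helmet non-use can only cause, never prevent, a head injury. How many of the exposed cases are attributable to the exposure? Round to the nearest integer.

about 900 cases

p₁ = 0.455, p₀ = 0.124.
PN = (p₁ − p₀)/p₁ = (0.455 − 0.124) / 0.455 ≈ 0.72747.
Attributable cases ≈ PN × (exposed cases) = 0.72747 × 1237 ≈ 899.88.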